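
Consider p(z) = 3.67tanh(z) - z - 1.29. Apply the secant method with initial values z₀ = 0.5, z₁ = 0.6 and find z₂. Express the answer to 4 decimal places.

p(0.5) = -0.094030, p(0.6) = 0.080972
z₂ = 0.600000 − 0.080972·(0.600000 − 0.500000) / (0.080972 − (-0.094030)) = 0.600000 − (0.008097)/(0.175002) = 0.553731

0.5537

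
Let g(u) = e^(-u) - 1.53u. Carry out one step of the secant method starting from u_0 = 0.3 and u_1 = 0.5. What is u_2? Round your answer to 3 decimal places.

g(0.3) = 0.28182, g(0.5) = -0.15847
u_2 = 0.50000 − (-0.15847)·(0.50000 − 0.30000) / (-0.15847 − 0.28182) = 0.50000 − (-0.03169)/(-0.44029) = 0.42802

0.428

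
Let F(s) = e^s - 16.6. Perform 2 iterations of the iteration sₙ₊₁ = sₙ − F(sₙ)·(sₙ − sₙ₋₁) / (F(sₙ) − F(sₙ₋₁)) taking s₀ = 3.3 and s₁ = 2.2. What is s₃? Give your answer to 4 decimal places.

2.8608

F(3.3) = 10.512639, F(2.2) = -7.574987
s₂ = 2.200000 − (-7.574987)·(2.200000 − 3.300000) / (-7.574987 − 10.512639) = 2.200000 − (8.332485)/(-18.087625) = 2.660673
F(2.660673) = -2.294083
s₃ = 2.660673 − (-2.294083)·(2.660673 − 2.200000) / (-2.294083 − (-7.574987)) = 2.660673 − (-1.056823)/(5.280904) = 2.860795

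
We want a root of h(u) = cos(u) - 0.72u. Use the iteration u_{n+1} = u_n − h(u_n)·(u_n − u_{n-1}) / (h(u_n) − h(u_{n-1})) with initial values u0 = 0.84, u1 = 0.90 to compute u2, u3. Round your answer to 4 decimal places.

0.8822, 0.8824

h(0.84) = 0.062663, h(0.90) = -0.026390
u2 = 0.900000 − (-0.026390)·(0.900000 − 0.840000) / (-0.026390 − 0.062663) = 0.900000 − (-0.001583)/(-0.089053) = 0.882220
h(0.882220) = 0.000241
u3 = 0.882220 − 0.000241·(0.882220 − 0.900000) / (0.000241 − (-0.026390)) = 0.882220 − (-0.000004)/(0.026631) = 0.882380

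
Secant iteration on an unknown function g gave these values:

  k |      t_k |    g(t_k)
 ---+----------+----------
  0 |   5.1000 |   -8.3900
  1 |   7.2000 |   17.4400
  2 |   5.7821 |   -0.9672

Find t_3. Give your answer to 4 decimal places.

5.8566

t_3 = 5.7821 − (-0.9672)·(5.7821 − 7.2000) / (-0.9672 − 17.4400)
   = 5.7821 − (1.371393)/(-18.407200) = 5.856603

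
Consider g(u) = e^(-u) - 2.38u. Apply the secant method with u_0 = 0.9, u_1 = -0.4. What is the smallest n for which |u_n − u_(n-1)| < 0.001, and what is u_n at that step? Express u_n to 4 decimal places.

g(0.9) = -1.735430, g(-0.4) = 2.443825
u_2 = -0.400000 − 2.443825·(-1.300000)/(4.179255) = 0.360177;  |Δ| = 0.760177
g(0.360177) = -0.159667
u_3 = 0.360177 − (-0.159667)·(0.760177)/(-2.603492) = 0.313556;  |Δ| = 0.046620
g(0.313556) = -0.015421
u_4 = 0.313556 − (-0.015421)·(-0.046620)/(0.144246) = 0.308572;  |Δ| = 0.004984
g(0.308572) = 0.000093
u_5 = 0.308572 − 0.000093·(-0.004984)/(0.015514) = 0.308602;  |Δ| = 0.000030
|u_5 − u_4| = 0.000030 < 0.001

n = 5, u_n = 0.3086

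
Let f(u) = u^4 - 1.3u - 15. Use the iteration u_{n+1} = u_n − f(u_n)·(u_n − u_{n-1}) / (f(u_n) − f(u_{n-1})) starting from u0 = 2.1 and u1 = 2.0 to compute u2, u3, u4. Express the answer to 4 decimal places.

f(2.1) = 1.718100, f(2.0) = -1.600000
u2 = 2.000000 − (-1.600000)·(2.000000 − 2.100000) / (-1.600000 − 1.718100) = 2.000000 − (0.160000)/(-3.318100) = 2.048220
f(2.048220) = -0.062927
u3 = 2.048220 − (-0.062927)·(2.048220 − 2.000000) / (-0.062927 − (-1.600000)) = 2.048220 − (-0.003034)/(1.537073) = 2.050194
f(2.050194) = 0.002457
u4 = 2.050194 − 0.002457·(2.050194 − 2.048220) / (0.002457 − (-0.062927)) = 2.050194 − (0.000005)/(0.065384) = 2.050120

2.0482, 2.0502, 2.0501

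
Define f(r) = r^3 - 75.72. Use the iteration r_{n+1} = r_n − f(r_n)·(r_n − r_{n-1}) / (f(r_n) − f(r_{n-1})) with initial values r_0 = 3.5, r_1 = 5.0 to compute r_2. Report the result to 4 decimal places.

4.0999

f(3.5) = -32.845000, f(5.0) = 49.280000
r_2 = 5.000000 − 49.280000·(5.000000 − 3.500000) / (49.280000 − (-32.845000)) = 5.000000 − (73.920000)/(82.125000) = 4.099909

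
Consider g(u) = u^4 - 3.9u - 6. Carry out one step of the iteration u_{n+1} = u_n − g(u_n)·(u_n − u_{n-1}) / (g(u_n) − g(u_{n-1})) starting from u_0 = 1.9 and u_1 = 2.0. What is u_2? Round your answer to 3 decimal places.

g(1.9) = -0.37790, g(2.0) = 2.20000
u_2 = 2.00000 − 2.20000·(2.00000 − 1.90000) / (2.20000 − (-0.37790)) = 2.00000 − (0.22000)/(2.57790) = 1.91466

1.915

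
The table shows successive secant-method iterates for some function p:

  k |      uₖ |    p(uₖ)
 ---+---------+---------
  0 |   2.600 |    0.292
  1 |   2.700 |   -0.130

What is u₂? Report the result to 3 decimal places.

u₂ = 2.700 − (-0.130)·(2.700 − 2.600) / (-0.130 − 0.292)
   = 2.700 − (-0.01300)/(-0.42200) = 2.66919

2.669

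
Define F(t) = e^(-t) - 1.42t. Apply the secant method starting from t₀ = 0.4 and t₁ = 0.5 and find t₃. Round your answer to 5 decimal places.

0.44933

F(0.4) = 0.1023200, F(0.5) = -0.1034693
t₂ = 0.5000000 − (-0.1034693)·(0.5000000 − 0.4000000) / (-0.1034693 − 0.1023200) = 0.5000000 − (-0.0103469)/(-0.2057894) = 0.4497208
F(0.4497208) = -0.0007973
t₃ = 0.4497208 − (-0.0007973)·(0.4497208 − 0.5000000) / (-0.0007973 − (-0.1034693)) = 0.4497208 − (0.0000401)/(0.1026721) = 0.4493303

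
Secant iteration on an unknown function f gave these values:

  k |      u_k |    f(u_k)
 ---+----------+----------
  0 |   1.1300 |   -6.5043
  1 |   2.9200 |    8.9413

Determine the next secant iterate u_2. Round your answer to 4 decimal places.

1.8838

u_2 = 2.9200 − 8.9413·(2.9200 − 1.1300) / (8.9413 − (-6.5043))
   = 2.9200 − (16.004927)/(15.445600) = 1.883787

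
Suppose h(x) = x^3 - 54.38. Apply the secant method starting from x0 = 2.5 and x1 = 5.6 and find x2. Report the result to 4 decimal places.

h(2.5) = -38.755000, h(5.6) = 121.236000
x2 = 5.600000 − 121.236000·(5.600000 − 2.500000) / (121.236000 − (-38.755000)) = 5.600000 − (375.831600)/(159.991000) = 3.250920

3.2509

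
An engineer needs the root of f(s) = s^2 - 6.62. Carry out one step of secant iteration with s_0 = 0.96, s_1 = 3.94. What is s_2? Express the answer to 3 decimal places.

f(0.96) = -5.69840, f(3.94) = 8.90360
s_2 = 3.94000 − 8.90360·(3.94000 − 0.96000) / (8.90360 − (-5.69840)) = 3.94000 − (26.53273)/(14.60200) = 2.12294

2.123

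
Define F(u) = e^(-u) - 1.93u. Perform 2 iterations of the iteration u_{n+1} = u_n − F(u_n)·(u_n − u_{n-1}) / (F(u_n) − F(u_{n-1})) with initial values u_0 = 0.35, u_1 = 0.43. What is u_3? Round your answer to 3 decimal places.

0.361

F(0.35) = 0.02919, F(0.43) = -0.17939
u_2 = 0.43000 − (-0.17939)·(0.43000 − 0.35000) / (-0.17939 − 0.02919) = 0.43000 − (-0.01435)/(-0.20858) = 0.36120
F(0.36120) = -0.00026
u_3 = 0.36120 − (-0.00026)·(0.36120 − 0.43000) / (-0.00026 − (-0.17939)) = 0.36120 − (0.00002)/(0.17913) = 0.36109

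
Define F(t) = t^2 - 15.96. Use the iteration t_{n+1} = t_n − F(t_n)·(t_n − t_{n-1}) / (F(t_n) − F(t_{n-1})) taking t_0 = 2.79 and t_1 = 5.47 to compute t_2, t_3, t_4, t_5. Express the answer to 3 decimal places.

F(2.79) = -8.17590, F(5.47) = 13.96090
t_2 = 5.47000 − 13.96090·(5.47000 − 2.79000) / (13.96090 − (-8.17590)) = 5.47000 − (37.41521)/(22.13680) = 3.77982
F(3.77982) = -1.67297
t_3 = 3.77982 − (-1.67297)·(3.77982 − 5.47000) / (-1.67297 − 13.96090) = 3.77982 − (2.82763)/(-15.63387) = 3.96068
F(3.96068) = -0.27298
t_4 = 3.96068 − (-0.27298)·(3.96068 − 3.77982) / (-0.27298 − (-1.67297)) = 3.96068 − (-0.04937)/(1.39999) = 3.99595
F(3.99595) = 0.00762
t_5 = 3.99595 − 0.00762·(3.99595 − 3.96068) / (0.00762 − (-0.27298)) = 3.99595 − (0.00027)/(0.28061) = 3.99499

3.780, 3.961, 3.996, 3.995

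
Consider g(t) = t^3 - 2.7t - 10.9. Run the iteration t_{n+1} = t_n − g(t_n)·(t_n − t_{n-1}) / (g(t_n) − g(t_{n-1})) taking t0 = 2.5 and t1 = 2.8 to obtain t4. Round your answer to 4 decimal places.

g(2.5) = -2.025000, g(2.8) = 3.492000
t2 = 2.800000 − 3.492000·(2.800000 − 2.500000) / (3.492000 − (-2.025000)) = 2.800000 − (1.047600)/(5.517000) = 2.610114
g(2.610114) = -0.165394
t3 = 2.610114 − (-0.165394)·(2.610114 − 2.800000) / (-0.165394 − 3.492000) = 2.610114 − (0.031406)/(-3.657394) = 2.618701
g(2.618701) = -0.012499
t4 = 2.618701 − (-0.012499)·(2.618701 − 2.610114) / (-0.012499 − (-0.165394)) = 2.618701 − (-0.000107)/(0.152894) = 2.619403

2.6194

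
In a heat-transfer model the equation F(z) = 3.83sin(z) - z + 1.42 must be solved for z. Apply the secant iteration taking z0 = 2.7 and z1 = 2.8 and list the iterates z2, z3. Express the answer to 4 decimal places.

2.7786, 2.7789

F(2.7) = 0.356865, F(2.8) = -0.096995
z2 = 2.800000 − (-0.096995)·(2.800000 − 2.700000) / (-0.096995 − 0.356865) = 2.800000 − (-0.009700)/(-0.453860) = 2.778629
F(2.778629) = 0.001199
z3 = 2.778629 − 0.001199·(2.778629 − 2.800000) / (0.001199 − (-0.096995)) = 2.778629 − (-0.000026)/(0.098195) = 2.778890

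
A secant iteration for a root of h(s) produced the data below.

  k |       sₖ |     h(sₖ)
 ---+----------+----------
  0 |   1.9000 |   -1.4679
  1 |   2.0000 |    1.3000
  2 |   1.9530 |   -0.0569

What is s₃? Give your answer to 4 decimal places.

s₃ = 1.9530 − (-0.0569)·(1.9530 − 2.0000) / (-0.0569 − 1.3000)
   = 1.9530 − (0.002674)/(-1.356900) = 1.954971

1.9550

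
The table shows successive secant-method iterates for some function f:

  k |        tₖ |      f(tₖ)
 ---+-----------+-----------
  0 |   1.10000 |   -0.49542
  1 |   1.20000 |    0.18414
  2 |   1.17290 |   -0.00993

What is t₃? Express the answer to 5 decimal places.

t₃ = 1.17290 − (-0.00993)·(1.17290 − 1.20000) / (-0.00993 − 0.18414)
   = 1.17290 − (0.0002691)/(-0.1940700) = 1.1742866

1.17429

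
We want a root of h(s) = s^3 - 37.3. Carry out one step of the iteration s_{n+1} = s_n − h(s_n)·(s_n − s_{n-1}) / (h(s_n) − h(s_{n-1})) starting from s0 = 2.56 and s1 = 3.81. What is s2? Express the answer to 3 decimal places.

h(2.56) = -20.52278, h(3.81) = 18.00634
s2 = 3.81000 − 18.00634·(3.81000 − 2.56000) / (18.00634 − (-20.52278)) = 3.81000 − (22.50793)/(38.52913) = 3.22582

3.226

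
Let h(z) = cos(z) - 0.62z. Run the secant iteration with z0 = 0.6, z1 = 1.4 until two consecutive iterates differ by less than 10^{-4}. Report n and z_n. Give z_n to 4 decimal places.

n = 5, z_n = 0.9449

h(0.6) = 0.453336, h(1.4) = -0.698033
z2 = 1.400000 − (-0.698033)·(0.800000)/(-1.151368) = 0.914989;  |Δ| = 0.485011
h(0.914989) = 0.042506
z3 = 0.914989 − 0.042506·(-0.485011)/(0.740539) = 0.942828;  |Δ| = 0.027839
h(0.942828) = 0.002948
z4 = 0.942828 − 0.002948·(0.027839)/(-0.039558) = 0.944903;  |Δ| = 0.002075
h(0.944903) = -0.000018
z5 = 0.944903 − (-0.000018)·(0.002075)/(-0.002967) = 0.944890;  |Δ| = 0.000013
|z5 − z4| = 0.000013 < 10^{-4}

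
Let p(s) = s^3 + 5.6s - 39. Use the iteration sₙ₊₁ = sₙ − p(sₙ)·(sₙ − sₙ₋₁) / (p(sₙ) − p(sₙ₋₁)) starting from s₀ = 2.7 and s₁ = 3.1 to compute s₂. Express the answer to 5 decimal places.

2.83596

p(2.7) = -4.1970000, p(3.1) = 8.1510000
s₂ = 3.1000000 − 8.1510000·(3.1000000 − 2.7000000) / (8.1510000 − (-4.1970000)) = 3.1000000 − (3.2604000)/(12.3480000) = 2.8359572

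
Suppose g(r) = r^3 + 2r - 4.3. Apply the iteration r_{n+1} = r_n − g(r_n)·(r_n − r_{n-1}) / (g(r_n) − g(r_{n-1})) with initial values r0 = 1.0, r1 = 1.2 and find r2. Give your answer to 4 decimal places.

g(1.0) = -1.300000, g(1.2) = -0.172000
r2 = 1.200000 − (-0.172000)·(1.200000 − 1.000000) / (-0.172000 − (-1.300000)) = 1.200000 − (-0.034400)/(1.128000) = 1.230496

1.2305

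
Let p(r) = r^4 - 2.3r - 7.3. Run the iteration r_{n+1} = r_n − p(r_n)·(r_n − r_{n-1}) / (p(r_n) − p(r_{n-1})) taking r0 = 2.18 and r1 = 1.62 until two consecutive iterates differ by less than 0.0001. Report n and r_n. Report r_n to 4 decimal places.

n = 6, r_n = 1.8431

p(2.18) = 10.271306, p(1.62) = -4.138525
r2 = 1.620000 − (-4.138525)·(-0.560000)/(-14.409830) = 1.780833;  |Δ| = 0.160833
p(1.780833) = -1.338356
r3 = 1.780833 − (-1.338356)·(0.160833)/(2.800169) = 1.857704;  |Δ| = 0.076871
p(1.857704) = 0.337119
r4 = 1.857704 − 0.337119·(0.076871)/(1.675475) = 1.842237;  |Δ| = 0.015467
p(1.842237) = -0.019021
r5 = 1.842237 − (-0.019021)·(-0.015467)/(-0.356140) = 1.843063;  |Δ| = 0.000826
p(1.843063) = -0.000248
r6 = 1.843063 − (-0.000248)·(0.000826)/(0.018773) = 1.843074;  |Δ| = 0.000011
|r6 − r5| = 0.000011 < 0.0001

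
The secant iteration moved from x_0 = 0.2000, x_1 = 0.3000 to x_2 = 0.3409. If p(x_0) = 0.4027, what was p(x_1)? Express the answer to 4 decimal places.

0.1169

The secant line through (0.2000, 0.4027) and (0.3000, p(x_1)) crosses zero at x_2 = 0.3409.
So (0.2000, 0.4027), (0.3000, p(x_1)), (0.3409, 0) are collinear:
p(x_1) = 0.4027 · (0.3000 − 0.3409) / (0.2000 − 0.3409) = 0.4027 · (-0.040900)/(-0.140900) = 0.116894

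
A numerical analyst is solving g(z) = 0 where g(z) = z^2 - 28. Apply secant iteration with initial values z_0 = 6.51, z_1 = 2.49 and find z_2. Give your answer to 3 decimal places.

4.912

g(6.51) = 14.38010, g(2.49) = -21.79990
z_2 = 2.49000 − (-21.79990)·(2.49000 − 6.51000) / (-21.79990 − 14.38010) = 2.49000 − (87.63560)/(-36.18000) = 4.91221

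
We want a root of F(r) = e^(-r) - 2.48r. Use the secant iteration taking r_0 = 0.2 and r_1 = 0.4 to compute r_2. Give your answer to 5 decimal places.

0.30016

F(0.2) = 0.3227308, F(0.4) = -0.3216800
r_2 = 0.4000000 − (-0.3216800)·(0.4000000 − 0.2000000) / (-0.3216800 − 0.3227308) = 0.4000000 − (-0.0643360)/(-0.6444107) = 0.3001631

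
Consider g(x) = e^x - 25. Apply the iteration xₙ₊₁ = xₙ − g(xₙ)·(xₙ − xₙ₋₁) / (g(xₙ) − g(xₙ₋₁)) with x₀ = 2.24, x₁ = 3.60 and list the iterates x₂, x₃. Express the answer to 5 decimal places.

g(2.24) = -15.6066687, g(3.60) = 11.5982344
x₂ = 3.6000000 − 11.5982344·(3.6000000 − 2.2400000) / (11.5982344 − (-15.6066687)) = 3.6000000 − (15.7735988)/(27.2049032) = 3.0201928
g(3.0201928) = -4.5047573
x₃ = 3.0201928 − (-4.5047573)·(3.0201928 − 3.6000000) / (-4.5047573 − 11.5982344) = 3.0201928 − (2.6118907)/(-16.1029917) = 3.1823919

3.02019, 3.18239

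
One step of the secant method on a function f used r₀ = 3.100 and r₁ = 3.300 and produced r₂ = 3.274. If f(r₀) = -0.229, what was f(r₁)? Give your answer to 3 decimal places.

0.034

The secant line through (3.100, -0.229) and (3.300, f(r₁)) crosses zero at r₂ = 3.274.
So (3.100, -0.229), (3.300, f(r₁)), (3.274, 0) are collinear:
f(r₁) = -0.229 · (3.300 − 3.274) / (3.100 − 3.274) = -0.229 · (0.02600)/(-0.17400) = 0.03422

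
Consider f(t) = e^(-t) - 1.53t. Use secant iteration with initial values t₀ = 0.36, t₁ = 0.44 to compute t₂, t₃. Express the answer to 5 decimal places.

0.42675, 0.42661

f(0.36) = 0.1468763, f(0.44) = -0.0291636
t₂ = 0.4400000 − (-0.0291636)·(0.4400000 − 0.3600000) / (-0.0291636 − 0.1468763) = 0.4400000 − (-0.0023331)/(-0.1760399) = 0.4267468
f(0.4267468) = -0.0002939
t₃ = 0.4267468 − (-0.0002939)·(0.4267468 − 0.4400000) / (-0.0002939 − (-0.0291636)) = 0.4267468 − (0.0000039)/(0.0288697) = 0.4266119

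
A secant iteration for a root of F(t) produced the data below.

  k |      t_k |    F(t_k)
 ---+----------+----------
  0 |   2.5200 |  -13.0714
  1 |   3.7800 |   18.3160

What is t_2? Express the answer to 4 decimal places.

3.0447

t_2 = 3.7800 − 18.3160·(3.7800 − 2.5200) / (18.3160 − (-13.0714))
   = 3.7800 − (23.078160)/(31.387400) = 3.044732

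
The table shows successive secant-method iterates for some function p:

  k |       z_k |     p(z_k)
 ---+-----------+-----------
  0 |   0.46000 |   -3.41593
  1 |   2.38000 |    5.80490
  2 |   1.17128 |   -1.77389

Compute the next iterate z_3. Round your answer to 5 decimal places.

z_3 = 1.17128 − (-1.77389)·(1.17128 − 2.38000) / (-1.77389 − 5.80490)
   = 1.17128 − (2.1441363)/(-7.5787900) = 1.4541928

1.45419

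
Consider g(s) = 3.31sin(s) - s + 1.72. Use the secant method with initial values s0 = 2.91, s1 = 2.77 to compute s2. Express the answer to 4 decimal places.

2.8065

g(2.91) = -0.430262, g(2.77) = 0.151860
s2 = 2.770000 − 0.151860·(2.770000 − 2.910000) / (0.151860 − (-0.430262)) = 2.770000 − (-0.021260)/(0.582123) = 2.806522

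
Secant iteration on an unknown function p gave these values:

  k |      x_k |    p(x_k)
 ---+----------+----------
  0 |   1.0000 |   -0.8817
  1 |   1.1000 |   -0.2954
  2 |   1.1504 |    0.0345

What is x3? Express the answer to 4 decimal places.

1.1451

x3 = 1.1504 − 0.0345·(1.1504 − 1.1000) / (0.0345 − (-0.2954))
   = 1.1504 − (0.001739)/(0.329900) = 1.145129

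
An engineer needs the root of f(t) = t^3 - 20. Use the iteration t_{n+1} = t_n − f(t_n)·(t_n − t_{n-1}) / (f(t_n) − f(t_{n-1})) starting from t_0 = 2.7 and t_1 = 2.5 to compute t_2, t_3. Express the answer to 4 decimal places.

2.7156, 2.7143

f(2.7) = -0.317000, f(2.5) = -4.375000
t_2 = 2.500000 − (-4.375000)·(2.500000 − 2.700000) / (-4.375000 − (-0.317000)) = 2.500000 − (0.875000)/(-4.058000) = 2.715623
f(2.715623) = 0.026666
t_3 = 2.715623 − 0.026666·(2.715623 − 2.500000) / (0.026666 − (-4.375000)) = 2.715623 − (0.005750)/(4.401666) = 2.714317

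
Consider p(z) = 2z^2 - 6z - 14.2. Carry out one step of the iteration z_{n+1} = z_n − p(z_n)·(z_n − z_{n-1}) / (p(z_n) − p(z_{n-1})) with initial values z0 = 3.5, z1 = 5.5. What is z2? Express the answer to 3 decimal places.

p(3.5) = -10.70000, p(5.5) = 13.30000
z2 = 5.50000 − 13.30000·(5.50000 − 3.50000) / (13.30000 − (-10.70000)) = 5.50000 − (26.60000)/(24.00000) = 4.39167

4.392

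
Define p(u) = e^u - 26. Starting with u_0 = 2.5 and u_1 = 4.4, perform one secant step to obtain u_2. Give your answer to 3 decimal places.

p(2.5) = -13.81751, p(4.4) = 55.45087
u_2 = 4.40000 − 55.45087·(4.40000 − 2.50000) / (55.45087 − (-13.81751)) = 4.40000 − (105.35665)/(69.26837) = 2.87901

2.879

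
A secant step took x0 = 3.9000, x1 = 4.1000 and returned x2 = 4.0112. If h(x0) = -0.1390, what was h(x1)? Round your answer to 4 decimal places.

0.1110

The secant line through (3.9000, -0.1390) and (4.1000, h(x1)) crosses zero at x2 = 4.0112.
So (3.9000, -0.1390), (4.1000, h(x1)), (4.0112, 0) are collinear:
h(x1) = -0.1390 · (4.1000 − 4.0112) / (3.9000 − 4.0112) = -0.1390 · (0.088800)/(-0.111200) = 0.111000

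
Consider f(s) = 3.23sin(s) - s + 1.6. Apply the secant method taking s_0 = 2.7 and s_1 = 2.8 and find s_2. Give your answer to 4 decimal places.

f(2.7) = 0.280437, f(2.8) = -0.117988
s_2 = 2.800000 − (-0.117988)·(2.800000 − 2.700000) / (-0.117988 − 0.280437) = 2.800000 − (-0.011799)/(-0.398425) = 2.770386

2.7704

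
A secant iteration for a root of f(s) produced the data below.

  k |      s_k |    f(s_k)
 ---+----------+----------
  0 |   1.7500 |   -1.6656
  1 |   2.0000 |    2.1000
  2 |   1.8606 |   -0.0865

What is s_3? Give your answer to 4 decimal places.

1.8661

s_3 = 1.8606 − (-0.0865)·(1.8606 − 2.0000) / (-0.0865 − 2.1000)
   = 1.8606 − (0.012058)/(-2.186500) = 1.866115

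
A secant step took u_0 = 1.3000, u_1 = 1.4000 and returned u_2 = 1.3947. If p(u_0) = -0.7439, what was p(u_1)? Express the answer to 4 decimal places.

The secant line through (1.3000, -0.7439) and (1.4000, p(u_1)) crosses zero at u_2 = 1.3947.
So (1.3000, -0.7439), (1.4000, p(u_1)), (1.3947, 0) are collinear:
p(u_1) = -0.7439 · (1.4000 − 1.3947) / (1.3000 − 1.3947) = -0.7439 · (0.005300)/(-0.094700) = 0.041633

0.0416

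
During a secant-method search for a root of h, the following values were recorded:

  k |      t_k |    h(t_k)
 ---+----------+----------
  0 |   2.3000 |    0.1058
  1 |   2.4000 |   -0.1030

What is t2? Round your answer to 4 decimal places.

2.3507

t2 = 2.4000 − (-0.1030)·(2.4000 − 2.3000) / (-0.1030 − 0.1058)
   = 2.4000 − (-0.010300)/(-0.208800) = 2.350670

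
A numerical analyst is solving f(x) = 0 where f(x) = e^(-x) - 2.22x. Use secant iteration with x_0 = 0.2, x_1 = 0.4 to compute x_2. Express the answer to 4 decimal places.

f(0.2) = 0.374731, f(0.4) = -0.217680
x_2 = 0.400000 − (-0.217680)·(0.400000 − 0.200000) / (-0.217680 − 0.374731) = 0.400000 − (-0.043536)/(-0.592411) = 0.326510

0.3265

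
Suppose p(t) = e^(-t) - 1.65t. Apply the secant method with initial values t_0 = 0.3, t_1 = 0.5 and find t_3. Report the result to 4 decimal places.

0.4044

p(0.3) = 0.245818, p(0.5) = -0.218469
t_2 = 0.500000 − (-0.218469)·(0.500000 − 0.300000) / (-0.218469 − 0.245818) = 0.500000 − (-0.043694)/(-0.464288) = 0.405891
p(0.405891) = -0.003336
t_3 = 0.405891 − (-0.003336)·(0.405891 − 0.500000) / (-0.003336 − (-0.218469)) = 0.405891 − (0.000314)/(0.215133) = 0.404431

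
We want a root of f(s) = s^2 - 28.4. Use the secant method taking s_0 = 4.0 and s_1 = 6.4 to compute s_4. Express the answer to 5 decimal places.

5.32933

f(4.0) = -12.4000000, f(6.4) = 12.5600000
s_2 = 6.4000000 − 12.5600000·(6.4000000 − 4.0000000) / (12.5600000 − (-12.4000000)) = 6.4000000 − (30.1440000)/(24.9600000) = 5.1923077
f(5.1923077) = -1.4399408
s_3 = 5.1923077 − (-1.4399408)·(5.1923077 − 6.4000000) / (-1.4399408 − 12.5600000) = 5.1923077 − (1.7390055)/(-13.9999408) = 5.3165229
f(5.3165229) = -0.1345843
s_4 = 5.3165229 − (-0.1345843)·(5.3165229 − 5.1923077) / (-0.1345843 − (-1.4399408)) = 5.3165229 − (-0.0167174)/(1.3053565) = 5.3293297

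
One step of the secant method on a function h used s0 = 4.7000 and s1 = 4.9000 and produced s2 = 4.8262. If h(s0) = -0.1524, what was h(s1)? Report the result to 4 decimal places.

0.0891

The secant line through (4.7000, -0.1524) and (4.9000, h(s1)) crosses zero at s2 = 4.8262.
So (4.7000, -0.1524), (4.9000, h(s1)), (4.8262, 0) are collinear:
h(s1) = -0.1524 · (4.9000 − 4.8262) / (4.7000 − 4.8262) = -0.1524 · (0.073800)/(-0.126200) = 0.089121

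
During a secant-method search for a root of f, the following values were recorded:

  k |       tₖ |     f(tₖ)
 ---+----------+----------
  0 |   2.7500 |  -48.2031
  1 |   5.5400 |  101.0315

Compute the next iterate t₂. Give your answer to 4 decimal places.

3.6512

t₂ = 5.5400 − 101.0315·(5.5400 − 2.7500) / (101.0315 − (-48.2031))
   = 5.5400 − (281.877885)/(149.234600) = 3.651176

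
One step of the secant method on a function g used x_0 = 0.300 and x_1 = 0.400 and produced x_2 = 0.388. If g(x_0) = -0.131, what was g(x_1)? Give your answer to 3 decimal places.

0.018

The secant line through (0.300, -0.131) and (0.400, g(x_1)) crosses zero at x_2 = 0.388.
So (0.300, -0.131), (0.400, g(x_1)), (0.388, 0) are collinear:
g(x_1) = -0.131 · (0.400 − 0.388) / (0.300 − 0.388) = -0.131 · (0.01200)/(-0.08800) = 0.01786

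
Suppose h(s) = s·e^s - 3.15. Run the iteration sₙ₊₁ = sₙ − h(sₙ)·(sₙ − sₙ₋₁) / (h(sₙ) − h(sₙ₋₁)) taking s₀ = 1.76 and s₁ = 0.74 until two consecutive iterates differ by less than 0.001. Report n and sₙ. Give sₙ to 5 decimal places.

h(1.76) = 7.0798898, h(0.74) = -1.5990077
s₂ = 0.7400000 − (-1.5990077)·(-1.0200000)/(-8.6788975) = 0.9279257;  |Δ| = 0.1879257
h(0.9279257) = -0.8030372
s₃ = 0.9279257 − (-0.8030372)·(0.1879257)/(0.7959706) = 1.1175198;  |Δ| = 0.1895941
h(1.1175198) = 0.2665510
s₄ = 1.1175198 − 0.2665510·(0.1895941)/(1.0695882) = 1.0702712;  |Δ| = 0.0472486
h(1.0702712) = -0.0289067
s₅ = 1.0702712 − (-0.0289067)·(-0.0472486)/(-0.2954577) = 1.0748939;  |Δ| = 0.0046227
h(1.0748939) = -0.0009026
s₆ = 1.0748939 − (-0.0009026)·(0.0046227)/(0.0280041) = 1.0750429;  |Δ| = 0.0001490
|s₆ − s₅| = 0.0001490 < 0.001

n = 6, sₙ = 1.07504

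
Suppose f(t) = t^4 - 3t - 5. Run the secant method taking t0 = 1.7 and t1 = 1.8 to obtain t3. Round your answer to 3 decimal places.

f(1.7) = -1.74790, f(1.8) = 0.09760
t2 = 1.80000 − 0.09760·(1.80000 − 1.70000) / (0.09760 − (-1.74790)) = 1.80000 − (0.00976)/(1.84550) = 1.79471
f(1.79471) = -0.00936
t3 = 1.79471 − (-0.00936)·(1.79471 − 1.80000) / (-0.00936 − 0.09760) = 1.79471 − (0.00005)/(-0.10696) = 1.79517

1.795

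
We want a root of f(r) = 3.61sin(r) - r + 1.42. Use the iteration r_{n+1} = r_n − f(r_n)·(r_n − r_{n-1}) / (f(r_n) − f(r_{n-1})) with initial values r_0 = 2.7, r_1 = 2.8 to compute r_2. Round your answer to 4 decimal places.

2.7606

f(2.7) = 0.262841, f(2.8) = -0.170693
r_2 = 2.800000 − (-0.170693)·(2.800000 − 2.700000) / (-0.170693 − 0.262841) = 2.800000 − (-0.017069)/(-0.433534) = 2.760628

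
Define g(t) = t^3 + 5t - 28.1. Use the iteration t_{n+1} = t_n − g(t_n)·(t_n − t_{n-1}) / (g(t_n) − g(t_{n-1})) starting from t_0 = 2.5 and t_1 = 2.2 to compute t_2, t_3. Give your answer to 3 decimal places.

g(2.5) = 0.02500, g(2.2) = -6.45200
t_2 = 2.20000 − (-6.45200)·(2.20000 − 2.50000) / (-6.45200 − 0.02500) = 2.20000 − (1.93560)/(-6.47700) = 2.49884
g(2.49884) = -0.00249
t_3 = 2.49884 − (-0.00249)·(2.49884 − 2.20000) / (-0.00249 − (-6.45200)) = 2.49884 − (-0.00074)/(6.44951) = 2.49896

2.499, 2.499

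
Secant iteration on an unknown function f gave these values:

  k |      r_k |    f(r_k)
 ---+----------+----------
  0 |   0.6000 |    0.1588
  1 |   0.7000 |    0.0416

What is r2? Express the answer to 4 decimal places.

0.7355

r2 = 0.7000 − 0.0416·(0.7000 − 0.6000) / (0.0416 − 0.1588)
   = 0.7000 − (0.004160)/(-0.117200) = 0.735495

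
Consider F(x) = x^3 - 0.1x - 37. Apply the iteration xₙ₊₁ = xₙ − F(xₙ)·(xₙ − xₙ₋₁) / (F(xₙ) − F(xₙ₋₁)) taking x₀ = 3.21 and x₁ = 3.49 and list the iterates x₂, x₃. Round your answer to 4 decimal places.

3.3364, 3.3420

F(3.21) = -4.244839, F(3.49) = 5.159549
x₂ = 3.490000 − 5.159549·(3.490000 − 3.210000) / (5.159549 − (-4.244839)) = 3.490000 − (1.444674)/(9.404388) = 3.336383
F(3.336383) = -0.194852
x₃ = 3.336383 − (-0.194852)·(3.336383 − 3.490000) / (-0.194852 − 5.159549) = 3.336383 − (0.029933)/(-5.354401) = 3.341973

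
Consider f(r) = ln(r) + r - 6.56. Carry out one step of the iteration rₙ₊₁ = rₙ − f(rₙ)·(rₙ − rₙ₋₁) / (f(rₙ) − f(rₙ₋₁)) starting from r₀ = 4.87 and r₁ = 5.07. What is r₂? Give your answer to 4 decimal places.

4.9590

f(4.87) = -0.106906, f(5.07) = 0.133341
r₂ = 5.070000 − 0.133341·(5.070000 − 4.870000) / (0.133341 − (-0.106906)) = 5.070000 − (0.026668)/(0.240247) = 4.958997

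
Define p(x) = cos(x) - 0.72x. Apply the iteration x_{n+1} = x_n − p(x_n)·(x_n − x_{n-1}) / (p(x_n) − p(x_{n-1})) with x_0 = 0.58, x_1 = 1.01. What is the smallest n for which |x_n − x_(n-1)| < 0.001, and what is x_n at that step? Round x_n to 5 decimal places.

n = 4, x_n = 0.88238

p(0.58) = 0.4188626, p(1.01) = -0.1953393
x_2 = 1.0100000 − (-0.1953393)·(0.4300000)/(-0.6142019) = 0.8732439;  |Δ| = 0.1367561
p(0.8732439) = 0.0136082
x_3 = 0.8732439 − 0.0136082·(-0.1367561)/(0.2089475) = 0.8821504;  |Δ| = 0.0089066
p(0.8821504) = 0.0003439
x_4 = 0.8821504 − 0.0003439·(0.0089066)/(-0.0132643) = 0.8823814;  |Δ| = 0.0002309
|x_4 − x_3| = 0.0002309 < 0.001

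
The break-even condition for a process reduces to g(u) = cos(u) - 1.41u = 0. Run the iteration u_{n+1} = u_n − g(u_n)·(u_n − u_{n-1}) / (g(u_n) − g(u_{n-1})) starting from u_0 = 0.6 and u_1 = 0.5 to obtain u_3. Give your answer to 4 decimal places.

g(0.6) = -0.020664, g(0.5) = 0.172583
u_2 = 0.500000 − 0.172583·(0.500000 − 0.600000) / (0.172583 − (-0.020664)) = 0.500000 − (-0.017258)/(0.193247) = 0.589307
g(0.589307) = 0.000404
u_3 = 0.589307 − 0.000404·(0.589307 − 0.500000) / (0.000404 − 0.172583) = 0.589307 − (0.000036)/(-0.172179) = 0.589516

0.5895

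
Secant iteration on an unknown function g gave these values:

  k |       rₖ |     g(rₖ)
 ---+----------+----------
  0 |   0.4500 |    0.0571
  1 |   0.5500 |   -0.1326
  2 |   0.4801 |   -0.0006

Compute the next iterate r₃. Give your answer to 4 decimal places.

0.4798

r₃ = 0.4801 − (-0.0006)·(0.4801 − 0.5500) / (-0.0006 − (-0.1326))
   = 0.4801 − (0.000042)/(0.132000) = 0.479782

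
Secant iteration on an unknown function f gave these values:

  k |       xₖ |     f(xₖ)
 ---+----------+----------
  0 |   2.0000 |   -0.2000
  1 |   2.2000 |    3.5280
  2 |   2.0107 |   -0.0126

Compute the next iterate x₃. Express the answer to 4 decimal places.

2.0114

x₃ = 2.0107 − (-0.0126)·(2.0107 − 2.2000) / (-0.0126 − 3.5280)
   = 2.0107 − (0.002385)/(-3.540600) = 2.011374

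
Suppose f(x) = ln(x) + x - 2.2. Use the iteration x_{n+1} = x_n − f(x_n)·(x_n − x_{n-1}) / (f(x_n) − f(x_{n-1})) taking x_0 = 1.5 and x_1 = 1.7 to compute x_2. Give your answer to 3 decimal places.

f(1.5) = -0.29453, f(1.7) = 0.03063
x_2 = 1.70000 − 0.03063·(1.70000 − 1.50000) / (0.03063 − (-0.29453)) = 1.70000 − (0.00613)/(0.32516) = 1.68116

1.681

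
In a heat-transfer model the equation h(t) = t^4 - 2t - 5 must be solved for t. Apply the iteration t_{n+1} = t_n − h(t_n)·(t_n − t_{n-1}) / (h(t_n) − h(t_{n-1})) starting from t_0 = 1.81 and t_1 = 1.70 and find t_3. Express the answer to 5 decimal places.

h(1.81) = 2.1128312, h(1.70) = -0.0479000
t_2 = 1.7000000 − (-0.0479000)·(1.7000000 − 1.8100000) / (-0.0479000 − 2.1128312) = 1.7000000 − (0.0052690)/(-2.1607312) = 1.7024385
h(1.7024385) = -0.0047519
t_3 = 1.7024385 − (-0.0047519)·(1.7024385 − 1.7000000) / (-0.0047519 − (-0.0479000)) = 1.7024385 − (-0.0000116)/(0.0431481) = 1.7027071

1.70271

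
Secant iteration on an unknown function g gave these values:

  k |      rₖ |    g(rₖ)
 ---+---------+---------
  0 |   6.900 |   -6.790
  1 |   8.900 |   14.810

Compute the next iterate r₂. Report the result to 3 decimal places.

7.529

r₂ = 8.900 − 14.810·(8.900 − 6.900) / (14.810 − (-6.790))
   = 8.900 − (29.62000)/(21.60000) = 7.52870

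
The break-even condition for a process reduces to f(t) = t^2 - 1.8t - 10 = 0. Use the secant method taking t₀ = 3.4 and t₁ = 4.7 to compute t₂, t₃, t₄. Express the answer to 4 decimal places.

f(3.4) = -4.560000, f(4.7) = 3.630000
t₂ = 4.700000 − 3.630000·(4.700000 − 3.400000) / (3.630000 − (-4.560000)) = 4.700000 − (4.719000)/(8.190000) = 4.123810
f(4.123810) = -0.417052
t₃ = 4.123810 − (-0.417052)·(4.123810 − 4.700000) / (-0.417052 − 3.630000) = 4.123810 − (0.240301)/(-4.047052) = 4.183186
f(4.183186) = -0.030687
t₄ = 4.183186 − (-0.030687)·(4.183186 − 4.123810) / (-0.030687 − (-0.417052)) = 4.183186 − (-0.001822)/(0.386365) = 4.187902

4.1238, 4.1832, 4.1879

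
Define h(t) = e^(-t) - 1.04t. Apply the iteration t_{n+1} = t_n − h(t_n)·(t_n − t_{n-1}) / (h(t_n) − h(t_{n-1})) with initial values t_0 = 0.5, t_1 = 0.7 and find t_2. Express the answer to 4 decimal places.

0.5544

h(0.5) = 0.086531, h(0.7) = -0.231415
t_2 = 0.700000 − (-0.231415)·(0.700000 − 0.500000) / (-0.231415 − 0.086531) = 0.700000 − (-0.046283)/(-0.317945) = 0.554431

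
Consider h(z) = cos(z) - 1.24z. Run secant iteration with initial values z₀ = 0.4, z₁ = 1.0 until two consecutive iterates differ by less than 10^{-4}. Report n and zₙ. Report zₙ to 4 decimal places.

h(0.4) = 0.425061, h(1.0) = -0.699698
z₂ = 1.000000 − (-0.699698)·(0.600000)/(-1.124759) = 0.626748;  |Δ| = 0.373252
h(0.626748) = 0.032772
z₃ = 0.626748 − 0.032772·(-0.373252)/(0.732470) = 0.643448;  |Δ| = 0.016700
h(0.643448) = 0.002157
z₄ = 0.643448 − 0.002157·(0.016700)/(-0.030615) = 0.644624;  |Δ| = 0.001176
h(0.644624) = -0.000008
z₅ = 0.644624 − (-0.000008)·(0.001176)/(-0.002165) = 0.644620;  |Δ| = 0.000005
|z₅ − z₄| = 0.000005 < 10^{-4}

n = 5, zₙ = 0.6446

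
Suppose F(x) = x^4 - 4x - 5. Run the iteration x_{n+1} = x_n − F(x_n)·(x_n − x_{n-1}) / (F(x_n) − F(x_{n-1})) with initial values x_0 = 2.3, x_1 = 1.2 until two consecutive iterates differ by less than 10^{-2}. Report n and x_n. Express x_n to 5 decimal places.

F(2.3) = 13.7841000, F(1.2) = -7.7264000
x_2 = 1.2000000 − (-7.7264000)·(-1.1000000)/(-21.5105000) = 1.5951112;  |Δ| = 0.3951112
F(1.5951112) = -4.9065762
x_3 = 1.5951112 − (-4.9065762)·(0.3951112)/(2.8198238) = 2.2826164;  |Δ| = 0.6875051
F(2.2826164) = 13.0171513
x_4 = 2.2826164 − 13.0171513·(0.6875051)/(17.9237275) = 1.7833141;  |Δ| = 0.4993023
F(1.7833141) = -2.0195267
x_5 = 1.7833141 − (-2.0195267)·(-0.4993023)/(-15.0366779) = 1.8503737;  |Δ| = 0.0670596
F(1.8503737) = -0.6785209
x_6 = 1.8503737 − (-0.6785209)·(0.0670596)/(1.3410057) = 1.8843045;  |Δ| = 0.0339308
F(1.8843045) = 0.0695667
x_7 = 1.8843045 − 0.0695667·(0.0339308)/(0.7480877) = 1.8811492;  |Δ| = 0.0031553
|x_7 − x_6| = 0.0031553 < 10^{-2}

n = 7, x_n = 1.88115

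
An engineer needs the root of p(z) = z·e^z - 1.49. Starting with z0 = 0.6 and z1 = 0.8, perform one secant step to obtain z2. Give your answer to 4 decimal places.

0.7155

p(0.6) = -0.396729, p(0.8) = 0.290433
z2 = 0.800000 − 0.290433·(0.800000 − 0.600000) / (0.290433 − (-0.396729)) = 0.800000 − (0.058087)/(0.687161) = 0.715469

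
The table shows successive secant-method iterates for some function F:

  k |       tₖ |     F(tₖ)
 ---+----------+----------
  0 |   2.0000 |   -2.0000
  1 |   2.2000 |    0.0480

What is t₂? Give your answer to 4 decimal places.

2.1953

t₂ = 2.2000 − 0.0480·(2.2000 − 2.0000) / (0.0480 − (-2.0000))
   = 2.2000 − (0.009600)/(2.048000) = 2.195312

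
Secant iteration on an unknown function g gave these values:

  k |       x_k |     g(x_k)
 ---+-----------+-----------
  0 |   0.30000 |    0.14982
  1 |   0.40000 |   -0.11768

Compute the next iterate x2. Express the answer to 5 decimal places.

x2 = 0.40000 − (-0.11768)·(0.40000 − 0.30000) / (-0.11768 − 0.14982)
   = 0.40000 − (-0.0117680)/(-0.2675000) = 0.3560075

0.35601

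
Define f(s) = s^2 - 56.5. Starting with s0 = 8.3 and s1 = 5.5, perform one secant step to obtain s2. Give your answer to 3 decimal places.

7.402

f(8.3) = 12.39000, f(5.5) = -26.25000
s2 = 5.50000 − (-26.25000)·(5.50000 − 8.30000) / (-26.25000 − 12.39000) = 5.50000 − (73.50000)/(-38.64000) = 7.40217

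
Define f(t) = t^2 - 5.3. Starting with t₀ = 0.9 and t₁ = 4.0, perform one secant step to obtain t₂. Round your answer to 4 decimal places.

1.8163

f(0.9) = -4.490000, f(4.0) = 10.700000
t₂ = 4.000000 − 10.700000·(4.000000 − 0.900000) / (10.700000 − (-4.490000)) = 4.000000 − (33.170000)/(15.190000) = 1.816327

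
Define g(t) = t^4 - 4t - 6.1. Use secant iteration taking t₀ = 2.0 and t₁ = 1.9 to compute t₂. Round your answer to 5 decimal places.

g(2.0) = 1.9000000, g(1.9) = -0.6679000
t₂ = 1.9000000 − (-0.6679000)·(1.9000000 − 2.0000000) / (-0.6679000 − 1.9000000) = 1.9000000 − (0.0667900)/(-2.5679000) = 1.9260096

1.92601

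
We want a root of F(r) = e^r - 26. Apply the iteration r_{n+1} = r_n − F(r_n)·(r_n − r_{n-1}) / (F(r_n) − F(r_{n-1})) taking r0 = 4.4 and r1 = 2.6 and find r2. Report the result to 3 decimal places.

F(4.4) = 55.45087, F(2.6) = -12.53626
r2 = 2.60000 − (-12.53626)·(2.60000 − 4.40000) / (-12.53626 − 55.45087) = 2.60000 − (22.56527)/(-67.98713) = 2.93191

2.932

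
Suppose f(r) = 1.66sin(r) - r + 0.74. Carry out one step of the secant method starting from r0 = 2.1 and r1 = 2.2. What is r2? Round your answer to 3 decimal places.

f(2.1) = 0.07293, f(2.2) = -0.11790
r2 = 2.20000 − (-0.11790)·(2.20000 − 2.10000) / (-0.11790 − 0.07293) = 2.20000 − (-0.01179)/(-0.19082) = 2.13822

2.138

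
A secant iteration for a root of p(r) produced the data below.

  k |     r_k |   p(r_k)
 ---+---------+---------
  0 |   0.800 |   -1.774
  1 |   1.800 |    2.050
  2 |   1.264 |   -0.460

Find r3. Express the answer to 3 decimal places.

r3 = 1.264 − (-0.460)·(1.264 − 1.800) / (-0.460 − 2.050)
   = 1.264 − (0.24656)/(-2.51000) = 1.36223

1.362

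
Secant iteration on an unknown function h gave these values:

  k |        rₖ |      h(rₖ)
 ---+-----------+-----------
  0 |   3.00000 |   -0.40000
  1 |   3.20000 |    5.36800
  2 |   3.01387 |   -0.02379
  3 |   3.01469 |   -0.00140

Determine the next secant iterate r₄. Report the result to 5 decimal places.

3.01474

r₄ = 3.01469 − (-0.00140)·(3.01469 − 3.01387) / (-0.00140 − (-0.02379))
   = 3.01469 − (-0.0000011)/(0.0223900) = 3.0147413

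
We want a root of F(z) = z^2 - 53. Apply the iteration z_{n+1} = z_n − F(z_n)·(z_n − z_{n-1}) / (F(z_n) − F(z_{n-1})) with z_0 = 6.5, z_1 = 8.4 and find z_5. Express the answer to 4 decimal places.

F(6.5) = -10.750000, F(8.4) = 17.560000
z_2 = 8.400000 − 17.560000·(8.400000 − 6.500000) / (17.560000 − (-10.750000)) = 8.400000 − (33.364000)/(28.310000) = 7.221477
F(7.221477) = -0.850277
z_3 = 7.221477 − (-0.850277)·(7.221477 − 8.400000) / (-0.850277 − 17.560000) = 7.221477 − (1.002071)/(-18.410277) = 7.275907
F(7.275907) = -0.061184
z_4 = 7.275907 − (-0.061184)·(7.275907 − 7.221477) / (-0.061184 − (-0.850277)) = 7.275907 − (-0.003330)/(0.789093) = 7.280127
F(7.280127) = 0.000248
z_5 = 7.280127 − 0.000248·(7.280127 − 7.275907) / (0.000248 − (-0.061184)) = 7.280127 − (0.000001)/(0.061432) = 7.280110

7.2801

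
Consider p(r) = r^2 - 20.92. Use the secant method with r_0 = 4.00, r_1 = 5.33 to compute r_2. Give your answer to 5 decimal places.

4.52733

p(4.00) = -4.9200000, p(5.33) = 7.4889000
r_2 = 5.3300000 − 7.4889000·(5.3300000 − 4.0000000) / (7.4889000 − (-4.9200000)) = 5.3300000 − (9.9602370)/(12.4089000) = 4.5273312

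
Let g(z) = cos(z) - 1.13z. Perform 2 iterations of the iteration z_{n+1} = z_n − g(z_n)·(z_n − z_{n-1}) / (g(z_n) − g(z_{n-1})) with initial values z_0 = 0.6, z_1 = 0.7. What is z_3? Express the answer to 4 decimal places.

0.6852

g(0.6) = 0.147336, g(0.7) = -0.026158
z_2 = 0.700000 − (-0.026158)·(0.700000 − 0.600000) / (-0.026158 − 0.147336) = 0.700000 − (-0.002616)/(-0.173493) = 0.684923
g(0.684923) = 0.000505
z_3 = 0.684923 − 0.000505·(0.684923 − 0.700000) / (0.000505 − (-0.026158)) = 0.684923 − (-0.000008)/(0.026663) = 0.685208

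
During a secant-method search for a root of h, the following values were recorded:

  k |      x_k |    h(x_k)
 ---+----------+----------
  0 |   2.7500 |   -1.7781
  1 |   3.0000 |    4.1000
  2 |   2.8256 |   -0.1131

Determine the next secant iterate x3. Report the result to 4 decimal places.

x3 = 2.8256 − (-0.1131)·(2.8256 − 3.0000) / (-0.1131 − 4.1000)
   = 2.8256 − (0.019725)/(-4.213100) = 2.830282

2.8303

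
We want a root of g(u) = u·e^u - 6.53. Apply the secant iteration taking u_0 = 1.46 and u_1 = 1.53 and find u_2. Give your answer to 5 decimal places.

g(1.46) = -0.2432991, g(1.53) = 0.5358105
u_2 = 1.5300000 − 0.5358105·(1.5300000 − 1.4600000) / (0.5358105 − (-0.2432991)) = 1.5300000 − (0.0375067)/(0.7791096) = 1.4818595

1.48186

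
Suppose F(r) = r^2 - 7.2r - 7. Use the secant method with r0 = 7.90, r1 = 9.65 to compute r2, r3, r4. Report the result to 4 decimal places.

8.0420, 8.0638, 8.0677

F(7.90) = -1.470000, F(9.65) = 16.642500
r2 = 9.650000 − 16.642500·(9.650000 − 7.900000) / (16.642500 − (-1.470000)) = 9.650000 − (29.124375)/(18.112500) = 8.042029
F(8.042029) = -0.228378
r3 = 8.042029 − (-0.228378)·(8.042029 − 9.650000) / (-0.228378 − 16.642500) = 8.042029 − (0.367226)/(-16.870878) = 8.063796
F(8.063796) = -0.034527
r4 = 8.063796 − (-0.034527)·(8.063796 − 8.042029) / (-0.034527 − (-0.228378)) = 8.063796 − (-0.000752)/(0.193852) = 8.067673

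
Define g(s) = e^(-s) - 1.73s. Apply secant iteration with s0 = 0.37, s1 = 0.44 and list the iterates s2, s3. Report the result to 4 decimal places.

0.3911, 0.3910

g(0.37) = 0.050634, g(0.44) = -0.117164
s2 = 0.440000 − (-0.117164)·(0.440000 − 0.370000) / (-0.117164 − 0.050634) = 0.440000 − (-0.008201)/(-0.167798) = 0.391123
g(0.391123) = -0.000346
s3 = 0.391123 − (-0.000346)·(0.391123 − 0.440000) / (-0.000346 − (-0.117164)) = 0.391123 − (0.000017)/(0.116818) = 0.390978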